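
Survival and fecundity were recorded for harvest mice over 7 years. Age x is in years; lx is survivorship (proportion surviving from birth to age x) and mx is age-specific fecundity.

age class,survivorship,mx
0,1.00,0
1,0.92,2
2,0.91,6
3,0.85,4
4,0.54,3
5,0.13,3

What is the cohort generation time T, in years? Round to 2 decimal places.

lx·mx: 0, 1.84, 5.46, 3.4, 1.62, 0.39 → R0 = 12.71
x·lx·mx: 0, 1.84, 10.92, 10.2, 6.48, 1.95 → Σ = 31.39
T = 31.39 / 12.71 = 2.469709… → 2.47

2.47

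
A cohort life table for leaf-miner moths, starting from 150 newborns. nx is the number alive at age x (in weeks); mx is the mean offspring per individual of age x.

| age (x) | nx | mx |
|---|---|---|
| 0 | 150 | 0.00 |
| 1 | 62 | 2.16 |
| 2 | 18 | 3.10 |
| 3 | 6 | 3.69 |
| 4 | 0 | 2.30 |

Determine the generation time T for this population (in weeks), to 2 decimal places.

1.47

lx = nx/n0 = nx/150: 1, 0.41333…, 0.12, 0.04, 0
lx·mx: 0, 0.8928…, 0.372, 0.1476, 0 → R0 = 1.4124…
x·lx·mx: 0, 0.8928…, 0.744, 0.4428, 0 → Σ = 2.0796…
T = 2.0796… / 1.4124… = 1.472387… → 1.47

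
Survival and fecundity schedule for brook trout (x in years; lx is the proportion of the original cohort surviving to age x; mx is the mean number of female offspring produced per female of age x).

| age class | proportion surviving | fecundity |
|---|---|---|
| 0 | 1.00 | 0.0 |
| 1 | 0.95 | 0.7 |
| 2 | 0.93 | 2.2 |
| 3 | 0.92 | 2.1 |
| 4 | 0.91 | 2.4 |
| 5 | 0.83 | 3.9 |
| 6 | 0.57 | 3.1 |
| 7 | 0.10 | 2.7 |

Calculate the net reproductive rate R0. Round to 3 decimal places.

12.101

lx·mx by age: 0, 0.665, 2.046, 1.932, 2.184, 3.237, 1.767, 0.27
R0 = Σ lx·mx = 12.101 → 12.101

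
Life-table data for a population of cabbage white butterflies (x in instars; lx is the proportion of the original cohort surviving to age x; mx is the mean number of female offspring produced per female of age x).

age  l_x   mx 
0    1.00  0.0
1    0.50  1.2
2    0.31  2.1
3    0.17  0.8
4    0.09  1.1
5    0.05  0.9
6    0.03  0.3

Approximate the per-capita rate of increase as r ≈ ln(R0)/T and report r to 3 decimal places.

R0 = Σ lx·mx = 0 + 0.6 + 0.651 + 0.136 + 0.099 + 0.045 + 0.009 = 1.54
Σ x·lx·mx = 2.985; T = 2.985/1.54 = 1.93831…
r ≈ ln(R0)/T = ln(1.54)/1.93831… = 0.22276… → 0.223

0.223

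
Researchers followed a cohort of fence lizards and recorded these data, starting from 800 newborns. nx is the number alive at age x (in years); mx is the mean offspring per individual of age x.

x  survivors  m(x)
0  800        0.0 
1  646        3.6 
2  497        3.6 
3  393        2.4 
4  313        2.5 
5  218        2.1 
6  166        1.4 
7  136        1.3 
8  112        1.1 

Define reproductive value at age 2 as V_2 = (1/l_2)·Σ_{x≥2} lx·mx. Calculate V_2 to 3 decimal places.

9.065

lx = nx/n0 = nx/800: 1, 0.8075, 0.62125, 0.49125, 0.39125, 0.2725, 0.2075, 0.17, 0.14
lx·mx for x ≥ 2: 2.2365, 1.179, 0.978125, 0.57225, 0.2905, 0.221, 0.154 → sum = 5.631375
V_2 = 5.631375 / l_2 = 5.631375 / 0.62125 = 9.064588… → 9.065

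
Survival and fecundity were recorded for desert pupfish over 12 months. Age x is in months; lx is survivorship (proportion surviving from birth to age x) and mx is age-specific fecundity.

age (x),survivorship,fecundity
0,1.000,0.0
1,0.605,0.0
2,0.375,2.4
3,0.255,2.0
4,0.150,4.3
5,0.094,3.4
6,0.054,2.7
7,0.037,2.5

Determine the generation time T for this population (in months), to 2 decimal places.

lx·mx: 0, 0, 0.9, 0.51, 0.645, 0.3196, 0.1458, 0.0925 → R0 = 2.6129
x·lx·mx: 0, 0, 1.8, 1.53, 2.58, 1.598, 0.8748, 0.6475 → Σ = 9.0303
T = 9.0303 / 2.6129 = 3.456045… → 3.46

3.46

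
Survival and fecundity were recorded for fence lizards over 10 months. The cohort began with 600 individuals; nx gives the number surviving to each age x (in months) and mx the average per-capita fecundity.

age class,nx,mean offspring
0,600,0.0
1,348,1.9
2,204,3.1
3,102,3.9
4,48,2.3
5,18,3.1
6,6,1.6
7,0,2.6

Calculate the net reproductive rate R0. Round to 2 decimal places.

lx = nx/n0 = nx/600: 1, 0.58, 0.34, 0.17, 0.08, 0.03, 0.01, 0
lx·mx by age: 0, 1.102, 1.054, 0.663, 0.184, 0.093, 0.016, 0
R0 = Σ lx·mx = 3.112 → 3.11

3.11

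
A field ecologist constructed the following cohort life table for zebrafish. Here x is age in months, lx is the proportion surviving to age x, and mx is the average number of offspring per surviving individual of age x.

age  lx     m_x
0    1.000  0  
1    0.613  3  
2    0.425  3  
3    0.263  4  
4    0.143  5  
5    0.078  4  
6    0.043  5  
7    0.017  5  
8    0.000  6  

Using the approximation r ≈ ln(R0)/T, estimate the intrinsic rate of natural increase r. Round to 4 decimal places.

R0 = Σ lx·mx = 0 + 1.839 + 1.275 + 1.052 + 0.715 + 0.312 + 0.215 + 0.085 + 0 = 5.493
Σ x·lx·mx = 13.85; T = 13.85/5.493 = 2.52139…
r ≈ ln(R0)/T = ln(5.493)/2.52139… = 0.675609… → 0.6756

0.6756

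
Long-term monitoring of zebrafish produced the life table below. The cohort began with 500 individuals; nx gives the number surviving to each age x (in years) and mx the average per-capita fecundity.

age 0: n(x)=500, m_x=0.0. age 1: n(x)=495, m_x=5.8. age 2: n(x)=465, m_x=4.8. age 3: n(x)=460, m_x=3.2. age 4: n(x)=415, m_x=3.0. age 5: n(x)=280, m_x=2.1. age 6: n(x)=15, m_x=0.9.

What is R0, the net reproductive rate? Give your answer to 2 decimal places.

16.84

lx = nx/n0 = nx/500: 1, 0.99, 0.93, 0.92, 0.83, 0.56, 0.03
lx·mx by age: 0, 5.742, 4.464, 2.944, 2.49, 1.176, 0.027
R0 = Σ lx·mx = 16.843 → 16.84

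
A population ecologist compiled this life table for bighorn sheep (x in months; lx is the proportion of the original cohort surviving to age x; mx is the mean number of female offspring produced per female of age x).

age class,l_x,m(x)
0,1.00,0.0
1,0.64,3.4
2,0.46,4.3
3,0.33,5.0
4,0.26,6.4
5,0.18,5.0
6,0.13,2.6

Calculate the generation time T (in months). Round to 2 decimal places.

lx·mx: 0, 2.176, 1.978, 1.65, 1.664, 0.9, 0.338 → R0 = 8.706
x·lx·mx: 0, 2.176, 3.956, 4.95, 6.656, 4.5, 2.028 → Σ = 24.266
T = 24.266 / 8.706 = 2.787273… → 2.79

2.79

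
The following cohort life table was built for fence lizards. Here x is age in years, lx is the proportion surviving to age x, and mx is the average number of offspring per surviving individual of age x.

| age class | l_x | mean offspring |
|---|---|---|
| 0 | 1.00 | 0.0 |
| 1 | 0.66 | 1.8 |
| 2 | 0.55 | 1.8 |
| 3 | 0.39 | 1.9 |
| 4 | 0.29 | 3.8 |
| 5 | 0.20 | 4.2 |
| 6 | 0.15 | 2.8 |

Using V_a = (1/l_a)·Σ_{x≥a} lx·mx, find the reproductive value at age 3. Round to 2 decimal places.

7.96

lx·mx for x ≥ 3: 0.741, 1.102, 0.84, 0.42 → sum = 3.103
V_3 = 3.103 / l_3 = 3.103 / 0.39 = 7.95641… → 7.96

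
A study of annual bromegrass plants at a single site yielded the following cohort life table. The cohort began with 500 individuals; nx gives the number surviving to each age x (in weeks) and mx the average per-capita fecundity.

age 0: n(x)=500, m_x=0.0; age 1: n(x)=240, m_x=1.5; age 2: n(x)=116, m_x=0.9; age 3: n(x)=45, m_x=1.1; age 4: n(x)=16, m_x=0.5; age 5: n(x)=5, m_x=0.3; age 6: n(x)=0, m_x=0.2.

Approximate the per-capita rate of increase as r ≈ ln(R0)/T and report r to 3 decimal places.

0.032

lx = nx/n0 = nx/500: 1, 0.48, 0.232, 0.09, 0.032, 0.01, 0
R0 = Σ lx·mx = 0 + 0.72 + 0.2088 + 0.099 + 0.016 + 0.003 + 0 = 1.0468
Σ x·lx·mx = 1.5136; T = 1.5136/1.0468 = 1.44593…
r ≈ ln(R0)/T = ln(1.0468)/1.44593… = 0.03163… → 0.032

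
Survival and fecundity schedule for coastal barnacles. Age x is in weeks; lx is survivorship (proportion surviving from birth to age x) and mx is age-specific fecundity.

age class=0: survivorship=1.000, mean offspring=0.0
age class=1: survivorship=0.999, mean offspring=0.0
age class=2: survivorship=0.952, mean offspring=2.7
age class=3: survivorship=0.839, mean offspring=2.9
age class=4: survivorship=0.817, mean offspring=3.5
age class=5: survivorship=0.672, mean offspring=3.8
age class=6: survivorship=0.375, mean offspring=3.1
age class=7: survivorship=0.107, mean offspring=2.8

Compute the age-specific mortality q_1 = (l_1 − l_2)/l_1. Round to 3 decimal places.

q_1 = (l_1 − l_2) / l_1 = (0.999 − 0.952) / 0.999
     = 0.047 / 0.999 = 0.047047… → 0.047

0.047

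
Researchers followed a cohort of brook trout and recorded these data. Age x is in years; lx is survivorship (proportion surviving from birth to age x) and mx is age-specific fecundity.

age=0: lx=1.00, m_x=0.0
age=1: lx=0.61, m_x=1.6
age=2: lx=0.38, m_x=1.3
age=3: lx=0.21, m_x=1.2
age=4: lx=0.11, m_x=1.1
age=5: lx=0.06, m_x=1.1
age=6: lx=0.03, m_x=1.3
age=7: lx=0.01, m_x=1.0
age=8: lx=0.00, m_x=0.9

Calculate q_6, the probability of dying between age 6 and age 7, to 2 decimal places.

q_6 = (l_6 − l_7) / l_6 = (0.03 − 0.01) / 0.03
     = 0.02 / 0.03 = 0.666667… → 0.67

0.67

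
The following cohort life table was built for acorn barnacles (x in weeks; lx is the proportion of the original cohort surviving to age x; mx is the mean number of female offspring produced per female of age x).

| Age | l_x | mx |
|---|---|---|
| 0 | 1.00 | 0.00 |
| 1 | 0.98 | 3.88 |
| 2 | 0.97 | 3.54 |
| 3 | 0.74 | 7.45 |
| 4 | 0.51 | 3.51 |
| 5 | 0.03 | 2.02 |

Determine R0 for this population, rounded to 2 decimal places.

14.60

lx·mx by age: 0, 3.8024, 3.4338, 5.513, 1.7901, 0.0606
R0 = Σ lx·mx = 14.5999 → 14.60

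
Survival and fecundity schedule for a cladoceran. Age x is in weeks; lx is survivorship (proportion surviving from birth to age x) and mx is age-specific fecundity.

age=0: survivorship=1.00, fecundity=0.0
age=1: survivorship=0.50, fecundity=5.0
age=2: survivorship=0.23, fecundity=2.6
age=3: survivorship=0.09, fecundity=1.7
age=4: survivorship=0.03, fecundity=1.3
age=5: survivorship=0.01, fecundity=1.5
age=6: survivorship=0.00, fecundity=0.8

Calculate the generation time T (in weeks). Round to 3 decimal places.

lx·mx: 0, 2.5, 0.598, 0.153, 0.039, 0.015, 0 → R0 = 3.305
x·lx·mx: 0, 2.5, 1.196, 0.459, 0.156, 0.075, 0 → Σ = 4.386
T = 4.386 / 3.305 = 1.32708… → 1.327

1.327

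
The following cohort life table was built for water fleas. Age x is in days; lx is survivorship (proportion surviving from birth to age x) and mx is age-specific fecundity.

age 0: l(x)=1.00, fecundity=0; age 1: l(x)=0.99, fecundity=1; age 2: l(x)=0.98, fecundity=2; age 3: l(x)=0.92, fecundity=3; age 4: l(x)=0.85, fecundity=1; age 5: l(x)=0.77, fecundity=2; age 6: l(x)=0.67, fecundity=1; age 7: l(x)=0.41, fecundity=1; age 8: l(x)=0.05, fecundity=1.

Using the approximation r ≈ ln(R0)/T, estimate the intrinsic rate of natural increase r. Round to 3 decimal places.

R0 = Σ lx·mx = 0 + 0.99 + 1.96 + 2.76 + 0.85 + 1.54 + 0.67 + 0.41 + 0.05 = 9.23
Σ x·lx·mx = 31.58; T = 31.58/9.23 = 3.42145…
r ≈ ln(R0)/T = ln(9.23)/3.42145… = 0.64957… → 0.650

0.650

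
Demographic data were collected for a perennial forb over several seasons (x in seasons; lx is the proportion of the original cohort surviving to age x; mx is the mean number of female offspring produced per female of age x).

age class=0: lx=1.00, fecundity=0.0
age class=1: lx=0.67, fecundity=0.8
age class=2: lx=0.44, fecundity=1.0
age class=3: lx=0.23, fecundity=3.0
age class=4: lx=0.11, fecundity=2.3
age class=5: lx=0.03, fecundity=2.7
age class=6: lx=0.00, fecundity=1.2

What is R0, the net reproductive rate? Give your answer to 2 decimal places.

2.00

lx·mx by age: 0, 0.536, 0.44, 0.69, 0.253, 0.081, 0
R0 = Σ lx·mx = 2 → 2.00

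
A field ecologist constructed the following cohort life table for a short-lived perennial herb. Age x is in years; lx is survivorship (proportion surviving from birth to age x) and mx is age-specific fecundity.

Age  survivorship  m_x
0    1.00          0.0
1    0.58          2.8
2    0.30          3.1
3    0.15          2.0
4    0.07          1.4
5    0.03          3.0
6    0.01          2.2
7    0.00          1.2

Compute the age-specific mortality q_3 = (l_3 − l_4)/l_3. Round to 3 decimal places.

q_3 = (l_3 − l_4) / l_3 = (0.15 − 0.07) / 0.15
     = 0.08 / 0.15 = 0.533333… → 0.533

0.533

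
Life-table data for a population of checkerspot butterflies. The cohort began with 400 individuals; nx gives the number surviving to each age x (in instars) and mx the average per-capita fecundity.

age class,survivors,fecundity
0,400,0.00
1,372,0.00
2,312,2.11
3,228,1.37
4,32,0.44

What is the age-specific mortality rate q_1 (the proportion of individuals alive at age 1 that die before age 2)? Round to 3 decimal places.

lx = nx/n0 = nx/400: 1, 0.93, 0.78, 0.57, 0.08
q_1 = (l_1 − l_2) / l_1 = (0.93 − 0.78) / 0.93
     = 0.15 / 0.93 = 0.16129… → 0.161

0.161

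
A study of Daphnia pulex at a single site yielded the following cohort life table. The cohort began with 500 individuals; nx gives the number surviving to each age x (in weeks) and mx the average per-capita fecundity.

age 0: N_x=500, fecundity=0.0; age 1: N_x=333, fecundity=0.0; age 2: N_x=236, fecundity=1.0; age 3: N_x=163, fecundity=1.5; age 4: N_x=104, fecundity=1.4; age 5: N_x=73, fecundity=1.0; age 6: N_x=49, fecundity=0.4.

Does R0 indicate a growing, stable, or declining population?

lx = nx/n0 = nx/500: 1, 0.666, 0.472, 0.326, 0.208, 0.146, 0.098
R0 = Σ lx·mx = 0 + 0 + 0.472 + 0.489 + 0.2912 + 0.146 + 0.0392 = 1.4374
R0 > 1, so the population is growing.

growing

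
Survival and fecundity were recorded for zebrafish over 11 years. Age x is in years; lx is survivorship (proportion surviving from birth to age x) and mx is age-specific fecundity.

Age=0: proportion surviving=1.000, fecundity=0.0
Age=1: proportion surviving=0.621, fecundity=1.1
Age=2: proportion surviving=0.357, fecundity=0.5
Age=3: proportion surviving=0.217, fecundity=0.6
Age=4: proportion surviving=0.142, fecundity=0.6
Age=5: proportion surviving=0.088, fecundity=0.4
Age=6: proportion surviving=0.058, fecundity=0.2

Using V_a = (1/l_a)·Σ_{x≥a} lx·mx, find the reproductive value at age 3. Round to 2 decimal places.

1.21

lx·mx for x ≥ 3: 0.1302, 0.0852, 0.0352, 0.0116 → sum = 0.2622
V_3 = 0.2622 / l_3 = 0.2622 / 0.217 = 1.208295… → 1.21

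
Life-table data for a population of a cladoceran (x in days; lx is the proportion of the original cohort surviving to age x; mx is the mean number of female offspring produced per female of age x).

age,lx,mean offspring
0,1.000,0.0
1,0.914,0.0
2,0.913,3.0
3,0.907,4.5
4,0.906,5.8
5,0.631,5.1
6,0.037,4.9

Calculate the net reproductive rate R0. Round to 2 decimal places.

15.47

lx·mx by age: 0, 0, 2.739, 4.0815, 5.2548, 3.2181, 0.1813
R0 = Σ lx·mx = 15.4747 → 15.47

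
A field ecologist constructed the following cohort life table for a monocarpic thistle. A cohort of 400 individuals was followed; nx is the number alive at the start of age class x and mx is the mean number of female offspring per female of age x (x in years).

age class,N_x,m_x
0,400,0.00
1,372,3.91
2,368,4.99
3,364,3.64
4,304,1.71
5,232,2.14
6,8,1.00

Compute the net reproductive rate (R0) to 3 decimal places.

lx = nx/n0 = nx/400: 1, 0.93, 0.92, 0.91, 0.76, 0.58, 0.02
lx·mx by age: 0, 3.6363, 4.5908, 3.3124, 1.2996, 1.2412, 0.02
R0 = Σ lx·mx = 14.1003 → 14.100

14.100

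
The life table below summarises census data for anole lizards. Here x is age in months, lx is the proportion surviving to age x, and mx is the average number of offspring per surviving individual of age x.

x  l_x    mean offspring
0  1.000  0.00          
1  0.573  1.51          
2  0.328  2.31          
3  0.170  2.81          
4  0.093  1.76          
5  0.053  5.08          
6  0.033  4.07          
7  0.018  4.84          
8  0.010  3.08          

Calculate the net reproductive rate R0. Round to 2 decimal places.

lx·mx by age: 0, 0.86523, 0.75768, 0.4777, 0.16368, 0.26924, 0.13431, 0.08712, 0.0308
R0 = Σ lx·mx = 2.78576 → 2.79

2.79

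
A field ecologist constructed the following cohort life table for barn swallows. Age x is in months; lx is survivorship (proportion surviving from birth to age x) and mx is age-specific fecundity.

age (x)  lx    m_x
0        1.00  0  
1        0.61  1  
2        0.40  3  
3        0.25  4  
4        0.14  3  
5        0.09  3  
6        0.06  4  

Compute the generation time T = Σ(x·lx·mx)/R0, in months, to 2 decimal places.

lx·mx: 0, 0.61, 1.2, 1, 0.42, 0.27, 0.24 → R0 = 3.74
x·lx·mx: 0, 0.61, 2.4, 3, 1.68, 1.35, 1.44 → Σ = 10.48
T = 10.48 / 3.74 = 2.802139… → 2.80

2.80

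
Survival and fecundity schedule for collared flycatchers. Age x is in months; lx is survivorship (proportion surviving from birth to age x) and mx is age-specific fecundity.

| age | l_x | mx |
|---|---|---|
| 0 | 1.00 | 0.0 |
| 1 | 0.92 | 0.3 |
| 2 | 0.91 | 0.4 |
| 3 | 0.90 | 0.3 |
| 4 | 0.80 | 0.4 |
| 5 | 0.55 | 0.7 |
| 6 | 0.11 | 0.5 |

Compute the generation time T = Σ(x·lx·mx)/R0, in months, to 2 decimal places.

3.20

lx·mx: 0, 0.276, 0.364, 0.27, 0.32, 0.385, 0.055 → R0 = 1.67
x·lx·mx: 0, 0.276, 0.728, 0.81, 1.28, 1.925, 0.33 → Σ = 5.349
T = 5.349 / 1.67 = 3.202994… → 3.20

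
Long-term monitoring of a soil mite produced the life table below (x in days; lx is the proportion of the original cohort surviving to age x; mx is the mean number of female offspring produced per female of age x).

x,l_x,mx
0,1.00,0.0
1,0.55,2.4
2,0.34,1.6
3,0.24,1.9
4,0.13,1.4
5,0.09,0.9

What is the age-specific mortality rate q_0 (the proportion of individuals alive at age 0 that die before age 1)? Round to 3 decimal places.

0.450

q_0 = (l_0 − l_1) / l_0 = (1 − 0.55) / 1
     = 0.45 / 1 = 0.45 → 0.450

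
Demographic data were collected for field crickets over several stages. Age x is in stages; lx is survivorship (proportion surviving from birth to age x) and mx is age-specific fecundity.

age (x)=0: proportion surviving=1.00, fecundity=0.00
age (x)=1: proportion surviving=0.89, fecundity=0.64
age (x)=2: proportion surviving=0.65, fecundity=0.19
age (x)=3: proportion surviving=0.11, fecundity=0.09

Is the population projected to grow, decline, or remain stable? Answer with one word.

declining

R0 = Σ lx·mx = 0 + 0.5696 + 0.1235 + 0.0099 = 0.703
R0 < 1, so the population is declining.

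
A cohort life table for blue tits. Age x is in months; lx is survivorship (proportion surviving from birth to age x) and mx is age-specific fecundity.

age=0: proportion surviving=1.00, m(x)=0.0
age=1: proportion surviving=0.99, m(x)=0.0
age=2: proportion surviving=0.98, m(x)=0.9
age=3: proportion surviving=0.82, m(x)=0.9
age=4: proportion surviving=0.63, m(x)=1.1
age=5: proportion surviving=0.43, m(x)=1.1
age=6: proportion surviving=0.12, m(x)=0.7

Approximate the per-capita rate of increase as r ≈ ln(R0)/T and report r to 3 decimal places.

0.315

R0 = Σ lx·mx = 0 + 0 + 0.882 + 0.738 + 0.693 + 0.473 + 0.084 = 2.87
Σ x·lx·mx = 9.619; T = 9.619/2.87 = 3.35157…
r ≈ ln(R0)/T = ln(2.87)/3.35157… = 0.31457… → 0.315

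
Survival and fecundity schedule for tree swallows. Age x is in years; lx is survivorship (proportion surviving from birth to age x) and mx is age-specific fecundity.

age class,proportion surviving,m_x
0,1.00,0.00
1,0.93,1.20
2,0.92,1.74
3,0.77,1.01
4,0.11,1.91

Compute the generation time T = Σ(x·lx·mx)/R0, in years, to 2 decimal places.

lx·mx: 0, 1.116, 1.6008, 0.7777, 0.2101 → R0 = 3.7046
x·lx·mx: 0, 1.116, 3.2016, 2.3331, 0.8404 → Σ = 7.4911
T = 7.4911 / 3.7046 = 2.022108… → 2.02

2.02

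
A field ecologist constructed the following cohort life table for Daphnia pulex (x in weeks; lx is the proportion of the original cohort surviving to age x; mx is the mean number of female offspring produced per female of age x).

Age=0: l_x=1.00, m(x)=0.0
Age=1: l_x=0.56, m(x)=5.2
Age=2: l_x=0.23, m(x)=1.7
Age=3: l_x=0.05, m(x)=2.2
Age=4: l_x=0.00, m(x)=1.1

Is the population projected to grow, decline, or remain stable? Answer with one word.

growing

R0 = Σ lx·mx = 0 + 2.912 + 0.391 + 0.11 + 0 = 3.413
R0 > 1, so the population is growing.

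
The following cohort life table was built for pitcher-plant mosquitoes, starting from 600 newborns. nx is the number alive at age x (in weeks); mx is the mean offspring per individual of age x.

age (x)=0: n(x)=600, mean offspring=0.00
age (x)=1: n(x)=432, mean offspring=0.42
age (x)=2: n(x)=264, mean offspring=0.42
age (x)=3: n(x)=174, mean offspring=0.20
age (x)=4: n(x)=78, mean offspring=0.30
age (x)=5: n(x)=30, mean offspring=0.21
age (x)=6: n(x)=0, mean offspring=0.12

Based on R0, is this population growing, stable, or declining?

lx = nx/n0 = nx/600: 1, 0.72, 0.44, 0.29, 0.13, 0.05, 0
R0 = Σ lx·mx = 0 + 0.3024 + 0.1848 + 0.058 + 0.039 + 0.0105 + 0 = 0.5947
R0 < 1, so the population is declining.

declining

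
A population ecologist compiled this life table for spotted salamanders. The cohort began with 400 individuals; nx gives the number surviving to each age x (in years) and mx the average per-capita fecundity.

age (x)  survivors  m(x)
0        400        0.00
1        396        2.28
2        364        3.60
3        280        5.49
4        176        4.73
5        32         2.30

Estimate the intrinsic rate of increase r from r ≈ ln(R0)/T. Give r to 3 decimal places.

lx = nx/n0 = nx/400: 1, 0.99, 0.91, 0.7, 0.44, 0.08
R0 = Σ lx·mx = 0 + 2.2572 + 3.276 + 3.843 + 2.0812 + 0.184 = 11.6414
Σ x·lx·mx = 29.583; T = 29.583/11.6414 = 2.54119…
r ≈ ln(R0)/T = ln(11.6414)/2.54119… = 0.96591… → 0.966

0.966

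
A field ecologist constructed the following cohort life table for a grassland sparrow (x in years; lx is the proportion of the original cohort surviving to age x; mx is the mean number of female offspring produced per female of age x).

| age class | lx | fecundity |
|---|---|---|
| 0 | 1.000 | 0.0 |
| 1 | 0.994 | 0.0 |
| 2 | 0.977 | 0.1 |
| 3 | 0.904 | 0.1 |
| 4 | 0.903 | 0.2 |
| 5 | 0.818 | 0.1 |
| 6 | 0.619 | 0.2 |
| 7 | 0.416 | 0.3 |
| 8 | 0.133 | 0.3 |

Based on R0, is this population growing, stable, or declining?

declining

R0 = Σ lx·mx = 0 + 0 + 0.0977 + 0.0904 + 0.1806 + 0.0818 + 0.1238 + 0.1248 + 0.0399 = 0.739
R0 < 1, so the population is declining.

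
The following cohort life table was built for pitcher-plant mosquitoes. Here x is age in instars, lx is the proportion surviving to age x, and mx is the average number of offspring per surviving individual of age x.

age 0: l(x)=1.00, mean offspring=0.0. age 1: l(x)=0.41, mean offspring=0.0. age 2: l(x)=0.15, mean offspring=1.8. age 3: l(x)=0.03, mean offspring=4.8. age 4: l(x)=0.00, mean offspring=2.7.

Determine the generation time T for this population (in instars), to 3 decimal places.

lx·mx: 0, 0, 0.27, 0.144, 0 → R0 = 0.414
x·lx·mx: 0, 0, 0.54, 0.432, 0 → Σ = 0.972
T = 0.972 / 0.414 = 2.347826… → 2.348

2.348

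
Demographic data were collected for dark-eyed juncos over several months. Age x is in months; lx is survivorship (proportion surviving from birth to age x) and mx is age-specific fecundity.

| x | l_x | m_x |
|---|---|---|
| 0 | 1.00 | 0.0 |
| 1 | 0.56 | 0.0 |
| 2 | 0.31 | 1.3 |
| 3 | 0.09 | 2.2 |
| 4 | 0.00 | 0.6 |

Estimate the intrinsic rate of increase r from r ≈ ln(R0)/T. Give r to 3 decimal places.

R0 = Σ lx·mx = 0 + 0 + 0.403 + 0.198 + 0 = 0.601
Σ x·lx·mx = 1.4; T = 1.4/0.601 = 2.32945…
r ≈ ln(R0)/T = ln(0.601)/2.32945… = -0.21858… → -0.219

-0.219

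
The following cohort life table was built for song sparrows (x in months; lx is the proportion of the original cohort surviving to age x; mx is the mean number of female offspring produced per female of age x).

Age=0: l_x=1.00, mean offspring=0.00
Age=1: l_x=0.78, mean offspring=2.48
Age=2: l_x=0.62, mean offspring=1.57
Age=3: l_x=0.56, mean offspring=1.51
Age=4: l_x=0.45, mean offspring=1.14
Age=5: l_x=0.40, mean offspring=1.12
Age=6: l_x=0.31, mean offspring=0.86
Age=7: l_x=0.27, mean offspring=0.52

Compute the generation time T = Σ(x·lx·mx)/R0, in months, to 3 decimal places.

lx·mx: 0, 1.9344, 0.9734, 0.8456, 0.513, 0.448, 0.2666, 0.1404 → R0 = 5.1214
x·lx·mx: 0, 1.9344, 1.9468, 2.5368, 2.052, 2.24, 1.5996, 0.9828 → Σ = 13.2924
T = 13.2924 / 5.1214 = 2.595462… → 2.595

2.595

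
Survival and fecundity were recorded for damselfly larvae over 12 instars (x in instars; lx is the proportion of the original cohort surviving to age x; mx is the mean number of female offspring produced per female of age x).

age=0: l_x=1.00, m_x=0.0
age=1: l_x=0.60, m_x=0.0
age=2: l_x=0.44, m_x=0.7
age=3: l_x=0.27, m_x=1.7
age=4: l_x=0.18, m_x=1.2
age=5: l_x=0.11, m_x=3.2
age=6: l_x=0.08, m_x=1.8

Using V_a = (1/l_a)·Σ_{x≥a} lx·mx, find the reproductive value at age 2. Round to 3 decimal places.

3.361

lx·mx for x ≥ 2: 0.308, 0.459, 0.216, 0.352, 0.144 → sum = 1.479
V_2 = 1.479 / l_2 = 1.479 / 0.44 = 3.361364… → 3.361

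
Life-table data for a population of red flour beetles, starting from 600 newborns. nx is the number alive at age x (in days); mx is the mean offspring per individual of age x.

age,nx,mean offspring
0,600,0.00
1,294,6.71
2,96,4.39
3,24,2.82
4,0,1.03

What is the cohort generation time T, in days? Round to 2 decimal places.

1.23

lx = nx/n0 = nx/600: 1, 0.49, 0.16, 0.04, 0
lx·mx: 0, 3.2879, 0.7024, 0.1128, 0 → R0 = 4.1031
x·lx·mx: 0, 3.2879, 1.4048, 0.3384, 0 → Σ = 5.0311
T = 5.0311 / 4.1031 = 1.22617… → 1.23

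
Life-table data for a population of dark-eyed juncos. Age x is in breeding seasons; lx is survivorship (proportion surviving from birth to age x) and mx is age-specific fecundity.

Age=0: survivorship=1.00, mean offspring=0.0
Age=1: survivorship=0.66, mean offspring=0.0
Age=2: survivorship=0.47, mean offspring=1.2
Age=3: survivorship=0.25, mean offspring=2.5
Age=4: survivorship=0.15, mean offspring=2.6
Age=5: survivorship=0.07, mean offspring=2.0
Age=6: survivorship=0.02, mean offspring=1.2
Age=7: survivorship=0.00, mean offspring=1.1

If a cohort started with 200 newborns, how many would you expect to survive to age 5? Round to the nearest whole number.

Expected survivors = N0 · l_5 = 200 × 0.07 = 14 → 14

14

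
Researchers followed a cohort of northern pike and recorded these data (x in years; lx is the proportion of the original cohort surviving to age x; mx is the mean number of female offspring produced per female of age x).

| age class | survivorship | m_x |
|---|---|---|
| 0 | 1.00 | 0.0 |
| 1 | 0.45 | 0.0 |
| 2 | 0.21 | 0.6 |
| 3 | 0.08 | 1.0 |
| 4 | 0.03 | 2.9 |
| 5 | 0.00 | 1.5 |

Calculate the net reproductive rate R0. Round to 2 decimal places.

0.29

lx·mx by age: 0, 0, 0.126, 0.08, 0.087, 0
R0 = Σ lx·mx = 0.293 → 0.29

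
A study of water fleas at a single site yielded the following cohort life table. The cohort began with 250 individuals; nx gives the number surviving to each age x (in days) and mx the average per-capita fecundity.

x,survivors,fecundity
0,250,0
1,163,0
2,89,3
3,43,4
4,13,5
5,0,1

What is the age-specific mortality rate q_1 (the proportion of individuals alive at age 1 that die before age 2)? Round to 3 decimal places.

lx = nx/n0 = nx/250: 1, 0.652, 0.356, 0.172, 0.052, 0
q_1 = (l_1 − l_2) / l_1 = (0.652 − 0.356) / 0.652
     = 0.296 / 0.652 = 0.453988… → 0.454

0.454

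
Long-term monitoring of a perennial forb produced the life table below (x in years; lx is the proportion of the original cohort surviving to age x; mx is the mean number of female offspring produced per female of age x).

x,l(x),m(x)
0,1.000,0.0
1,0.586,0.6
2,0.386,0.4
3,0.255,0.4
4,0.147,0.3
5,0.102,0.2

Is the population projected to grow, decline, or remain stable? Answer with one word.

R0 = Σ lx·mx = 0 + 0.3516 + 0.1544 + 0.102 + 0.0441 + 0.0204 = 0.6725
R0 < 1, so the population is declining.

declining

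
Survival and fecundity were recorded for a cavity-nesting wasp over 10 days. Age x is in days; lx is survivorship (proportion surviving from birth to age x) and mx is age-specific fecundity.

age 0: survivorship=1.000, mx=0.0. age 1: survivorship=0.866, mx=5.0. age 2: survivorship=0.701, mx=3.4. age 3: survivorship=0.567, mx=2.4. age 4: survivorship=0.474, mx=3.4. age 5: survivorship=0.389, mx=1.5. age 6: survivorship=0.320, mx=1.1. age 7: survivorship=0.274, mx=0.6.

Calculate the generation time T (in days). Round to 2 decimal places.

lx·mx: 0, 4.33, 2.3834, 1.3608, 1.6116, 0.5835, 0.352, 0.1644 → R0 = 10.7857
x·lx·mx: 0, 4.33, 4.7668, 4.0824, 6.4464, 2.9175, 2.112, 1.1508 → Σ = 25.8059
T = 25.8059 / 10.7857 = 2.392603… → 2.39

2.39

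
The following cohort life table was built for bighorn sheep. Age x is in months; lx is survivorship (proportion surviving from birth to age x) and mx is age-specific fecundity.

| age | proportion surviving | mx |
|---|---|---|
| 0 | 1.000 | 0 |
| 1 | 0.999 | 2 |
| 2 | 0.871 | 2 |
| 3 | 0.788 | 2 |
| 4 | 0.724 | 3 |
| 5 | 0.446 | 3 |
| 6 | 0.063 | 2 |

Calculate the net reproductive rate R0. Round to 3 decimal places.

8.952

lx·mx by age: 0, 1.998, 1.742, 1.576, 2.172, 1.338, 0.126
R0 = Σ lx·mx = 8.952 → 8.952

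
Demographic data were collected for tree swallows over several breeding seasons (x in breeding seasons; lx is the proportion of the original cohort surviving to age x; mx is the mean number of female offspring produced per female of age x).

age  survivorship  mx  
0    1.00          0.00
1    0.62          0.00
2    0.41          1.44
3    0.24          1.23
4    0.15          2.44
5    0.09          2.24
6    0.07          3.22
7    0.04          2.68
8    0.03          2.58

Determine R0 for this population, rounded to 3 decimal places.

1.863

lx·mx by age: 0, 0, 0.5904, 0.2952, 0.366, 0.2016, 0.2254, 0.1072, 0.0774
R0 = Σ lx·mx = 1.8632 → 1.863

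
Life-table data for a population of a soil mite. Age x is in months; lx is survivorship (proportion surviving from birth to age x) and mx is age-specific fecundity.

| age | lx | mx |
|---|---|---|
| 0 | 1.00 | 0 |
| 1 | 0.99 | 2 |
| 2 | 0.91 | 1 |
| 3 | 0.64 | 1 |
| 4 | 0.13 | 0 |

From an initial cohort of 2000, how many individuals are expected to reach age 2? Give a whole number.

1820

Expected survivors = N0 · l_2 = 2000 × 0.91 = 1820 → 1820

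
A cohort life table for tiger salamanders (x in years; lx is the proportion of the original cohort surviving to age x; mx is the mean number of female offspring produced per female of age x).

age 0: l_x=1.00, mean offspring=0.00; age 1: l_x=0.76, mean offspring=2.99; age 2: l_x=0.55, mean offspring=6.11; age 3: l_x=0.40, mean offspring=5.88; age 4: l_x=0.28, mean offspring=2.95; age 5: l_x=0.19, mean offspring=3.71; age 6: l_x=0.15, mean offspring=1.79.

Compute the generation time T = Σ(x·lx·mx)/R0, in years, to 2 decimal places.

lx·mx: 0, 2.2724, 3.3605, 2.352, 0.826, 0.7049, 0.2685 → R0 = 9.7843
x·lx·mx: 0, 2.2724, 6.721, 7.056, 3.304, 3.5245, 1.611 → Σ = 24.4889
T = 24.4889 / 9.7843 = 2.502877… → 2.50

2.50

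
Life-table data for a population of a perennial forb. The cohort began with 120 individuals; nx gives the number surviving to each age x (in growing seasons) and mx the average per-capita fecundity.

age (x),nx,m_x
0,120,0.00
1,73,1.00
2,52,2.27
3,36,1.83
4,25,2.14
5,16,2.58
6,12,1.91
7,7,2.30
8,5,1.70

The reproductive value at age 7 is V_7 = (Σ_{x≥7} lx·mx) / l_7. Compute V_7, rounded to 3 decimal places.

3.514

lx = nx/n0 = nx/120: 1, 0.60833…, 0.43333…, 0.3, 0.20833…, 0.13333…, 0.1, 0.05833…, 0.04167…
lx·mx for x ≥ 7: 0.134167…, 0.070833… → sum = 0.205…
V_7 = 0.205… / l_7 = 0.205… / 0.058333… = 3.514286… → 3.514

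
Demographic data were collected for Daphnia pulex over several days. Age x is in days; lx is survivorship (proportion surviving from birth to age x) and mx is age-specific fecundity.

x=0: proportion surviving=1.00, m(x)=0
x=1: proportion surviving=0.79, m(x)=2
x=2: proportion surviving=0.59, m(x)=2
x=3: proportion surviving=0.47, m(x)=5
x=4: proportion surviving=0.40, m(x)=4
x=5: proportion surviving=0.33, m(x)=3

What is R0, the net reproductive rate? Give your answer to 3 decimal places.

7.700

lx·mx by age: 0, 1.58, 1.18, 2.35, 1.6, 0.99
R0 = Σ lx·mx = 7.7 → 7.700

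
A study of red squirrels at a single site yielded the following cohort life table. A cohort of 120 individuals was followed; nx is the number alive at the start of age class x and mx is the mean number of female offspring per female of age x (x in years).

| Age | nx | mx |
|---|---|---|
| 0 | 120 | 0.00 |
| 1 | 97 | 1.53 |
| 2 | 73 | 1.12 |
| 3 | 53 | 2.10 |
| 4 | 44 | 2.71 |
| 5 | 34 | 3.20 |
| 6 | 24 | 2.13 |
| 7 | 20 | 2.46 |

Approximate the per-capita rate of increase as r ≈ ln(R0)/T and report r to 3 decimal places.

lx = nx/n0 = nx/120: 1, 0.80833…, 0.60833…, 0.44167…, 0.36667…, 0.28333…, 0.2, 0.16667…
R0 = Σ lx·mx = 0 + 1.23675… + 0.68133… + 0.9275… + 0.99367… + 0.90667… + 0.426 + 0.41… = 5.581917…
Σ x·lx·mx = 19.315917…; T = 19.315917…/5.581917… = 3.46045…
r ≈ ln(R0)/T = ln(5.581917…)/3.46045… = 0.49691… → 0.497

0.497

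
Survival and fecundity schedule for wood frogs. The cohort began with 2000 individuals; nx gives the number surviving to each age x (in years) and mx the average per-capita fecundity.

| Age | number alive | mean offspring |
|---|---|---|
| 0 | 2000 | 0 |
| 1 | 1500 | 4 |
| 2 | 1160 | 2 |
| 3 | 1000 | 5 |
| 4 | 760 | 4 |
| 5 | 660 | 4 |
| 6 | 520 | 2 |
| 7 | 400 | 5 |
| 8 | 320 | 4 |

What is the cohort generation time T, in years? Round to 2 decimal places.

lx = nx/n0 = nx/2000: 1, 0.75, 0.58, 0.5, 0.38, 0.33, 0.26, 0.2, 0.16
lx·mx: 0, 3, 1.16, 2.5, 1.52, 1.32, 0.52, 1, 0.64 → R0 = 11.66
x·lx·mx: 0, 3, 2.32, 7.5, 6.08, 6.6, 3.12, 7, 5.12 → Σ = 40.74
T = 40.74 / 11.66 = 3.493997… → 3.49

3.49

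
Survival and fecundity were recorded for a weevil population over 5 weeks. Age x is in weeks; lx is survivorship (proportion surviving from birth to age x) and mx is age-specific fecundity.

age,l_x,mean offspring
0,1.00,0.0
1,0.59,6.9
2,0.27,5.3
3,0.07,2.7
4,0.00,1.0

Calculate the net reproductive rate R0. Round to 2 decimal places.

5.69

lx·mx by age: 0, 4.071, 1.431, 0.189, 0
R0 = Σ lx·mx = 5.691 → 5.69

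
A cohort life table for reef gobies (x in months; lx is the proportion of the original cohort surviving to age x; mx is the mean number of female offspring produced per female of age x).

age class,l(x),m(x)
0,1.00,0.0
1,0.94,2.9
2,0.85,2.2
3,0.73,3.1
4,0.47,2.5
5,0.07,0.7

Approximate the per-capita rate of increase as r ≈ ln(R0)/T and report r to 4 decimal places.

R0 = Σ lx·mx = 0 + 2.726 + 1.87 + 2.263 + 1.175 + 0.049 = 8.083
Σ x·lx·mx = 18.2; T = 18.2/8.083 = 2.25164…
r ≈ ln(R0)/T = ln(8.083)/2.25164… = 0.928107… → 0.9281

0.9281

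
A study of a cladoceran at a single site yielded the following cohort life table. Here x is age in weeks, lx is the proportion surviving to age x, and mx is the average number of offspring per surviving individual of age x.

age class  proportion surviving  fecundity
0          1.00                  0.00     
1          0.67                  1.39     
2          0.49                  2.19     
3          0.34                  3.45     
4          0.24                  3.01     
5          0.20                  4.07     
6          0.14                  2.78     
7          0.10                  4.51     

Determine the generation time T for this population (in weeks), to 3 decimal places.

lx·mx: 0, 0.9313, 1.0731, 1.173, 0.7224, 0.814, 0.3892, 0.451 → R0 = 5.554
x·lx·mx: 0, 0.9313, 2.1462, 3.519, 2.8896, 4.07, 2.3352, 3.157 → Σ = 19.0483
T = 19.0483 / 5.554 = 3.429654… → 3.430

3.430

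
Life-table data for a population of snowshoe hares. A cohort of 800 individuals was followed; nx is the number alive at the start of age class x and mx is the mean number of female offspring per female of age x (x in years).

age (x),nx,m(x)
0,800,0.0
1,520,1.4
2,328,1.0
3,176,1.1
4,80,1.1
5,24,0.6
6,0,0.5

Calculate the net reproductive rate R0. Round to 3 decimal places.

lx = nx/n0 = nx/800: 1, 0.65, 0.41, 0.22, 0.1, 0.03, 0
lx·mx by age: 0, 0.91, 0.41, 0.242, 0.11, 0.018, 0
R0 = Σ lx·mx = 1.69 → 1.690

1.690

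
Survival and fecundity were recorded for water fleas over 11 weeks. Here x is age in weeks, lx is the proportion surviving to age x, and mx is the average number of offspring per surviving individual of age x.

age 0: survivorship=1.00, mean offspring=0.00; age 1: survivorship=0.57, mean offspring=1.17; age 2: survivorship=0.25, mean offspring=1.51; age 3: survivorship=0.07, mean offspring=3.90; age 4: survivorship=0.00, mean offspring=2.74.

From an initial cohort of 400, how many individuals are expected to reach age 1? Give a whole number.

228

Expected survivors = N0 · l_1 = 400 × 0.57 = 228 → 228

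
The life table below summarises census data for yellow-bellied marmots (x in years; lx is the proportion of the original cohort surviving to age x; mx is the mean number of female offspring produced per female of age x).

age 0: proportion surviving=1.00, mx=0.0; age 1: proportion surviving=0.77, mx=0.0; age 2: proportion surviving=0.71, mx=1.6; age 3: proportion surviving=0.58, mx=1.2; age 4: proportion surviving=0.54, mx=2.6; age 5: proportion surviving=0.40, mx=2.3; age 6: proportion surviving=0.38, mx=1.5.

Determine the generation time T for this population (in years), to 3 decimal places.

lx·mx: 0, 0, 1.136, 0.696, 1.404, 0.92, 0.57 → R0 = 4.726
x·lx·mx: 0, 0, 2.272, 2.088, 5.616, 4.6, 3.42 → Σ = 17.996
T = 17.996 / 4.726 = 3.807871… → 3.808

3.808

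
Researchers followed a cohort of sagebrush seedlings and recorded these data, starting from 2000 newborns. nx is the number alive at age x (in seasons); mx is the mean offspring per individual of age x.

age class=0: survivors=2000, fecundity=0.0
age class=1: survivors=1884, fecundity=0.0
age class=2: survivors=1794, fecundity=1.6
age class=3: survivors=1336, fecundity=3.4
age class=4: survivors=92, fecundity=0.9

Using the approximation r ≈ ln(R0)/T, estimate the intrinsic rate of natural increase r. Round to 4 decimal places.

0.5027

lx = nx/n0 = nx/2000: 1, 0.942, 0.897, 0.668, 0.046
R0 = Σ lx·mx = 0 + 0 + 1.4352 + 2.2712 + 0.0414 = 3.7478
Σ x·lx·mx = 9.8496; T = 9.8496/3.7478 = 2.6281…
r ≈ ln(R0)/T = ln(3.7478)/2.6281… = 0.502708… → 0.5027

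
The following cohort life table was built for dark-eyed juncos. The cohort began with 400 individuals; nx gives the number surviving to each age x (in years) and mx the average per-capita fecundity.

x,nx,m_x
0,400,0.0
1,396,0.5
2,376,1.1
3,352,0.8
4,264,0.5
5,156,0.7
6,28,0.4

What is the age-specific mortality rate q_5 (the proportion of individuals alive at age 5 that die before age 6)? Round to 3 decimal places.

lx = nx/n0 = nx/400: 1, 0.99, 0.94, 0.88, 0.66, 0.39, 0.07
q_5 = (l_5 − l_6) / l_5 = (0.39 − 0.07) / 0.39
     = 0.32 / 0.39 = 0.820513… → 0.821

0.821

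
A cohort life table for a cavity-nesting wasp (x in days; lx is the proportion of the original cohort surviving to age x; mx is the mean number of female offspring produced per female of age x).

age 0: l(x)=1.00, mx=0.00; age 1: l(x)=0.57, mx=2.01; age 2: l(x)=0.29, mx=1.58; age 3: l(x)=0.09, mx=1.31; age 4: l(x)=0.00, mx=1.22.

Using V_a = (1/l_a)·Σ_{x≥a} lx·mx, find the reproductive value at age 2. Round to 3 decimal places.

lx·mx for x ≥ 2: 0.4582, 0.1179, 0 → sum = 0.5761
V_2 = 0.5761 / l_2 = 0.5761 / 0.29 = 1.986552… → 1.987

1.987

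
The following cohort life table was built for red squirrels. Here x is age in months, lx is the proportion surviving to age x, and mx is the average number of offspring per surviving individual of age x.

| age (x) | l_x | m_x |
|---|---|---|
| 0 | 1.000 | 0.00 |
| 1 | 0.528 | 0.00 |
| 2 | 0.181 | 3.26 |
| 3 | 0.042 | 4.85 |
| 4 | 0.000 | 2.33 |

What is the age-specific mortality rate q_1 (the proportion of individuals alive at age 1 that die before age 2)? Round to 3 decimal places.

0.657

q_1 = (l_1 − l_2) / l_1 = (0.528 − 0.181) / 0.528
     = 0.347 / 0.528 = 0.657197… → 0.657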